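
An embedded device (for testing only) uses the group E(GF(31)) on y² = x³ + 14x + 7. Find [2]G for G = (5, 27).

(29, 23)

tangent at (5, 27): λ = (3·5² + 14)/(2·27) ≡ 27/23. 23⁻¹ ≡ 27 (mod 31), so λ ≡ 27·27 ≡ 16.
  x = λ² - 5 - 5 = 256 - 10 ≡ 29; y = λ·(5 - 29) - 27 ≡ 23. → (29, 23)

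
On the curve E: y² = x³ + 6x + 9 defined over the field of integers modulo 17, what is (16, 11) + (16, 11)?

tangent at (16, 11): λ = (3·16² + 6)/(2·11) ≡ 9/5. 5⁻¹ ≡ 7 (mod 17), so λ ≡ 9·7 ≡ 12.
  x = λ² - 16 - 16 = 144 - 32 ≡ 10; y = λ·(16 - 10) - 11 ≡ 10. → (10, 10)

(10, 10)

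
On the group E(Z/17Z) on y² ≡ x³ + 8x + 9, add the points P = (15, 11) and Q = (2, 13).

(13, 7)

(15, 11) + (2, 13). λ = (13 - 11)/(2 - 15) ≡ 2/4 mod 17. 4⁻¹ ≡ 13 (mod 17), so λ ≡ 9.
  x = λ² - 15 - 2 = 81 - 17 ≡ 13; y = λ·(15 - 13) - 11 ≡ 7. → (13, 7)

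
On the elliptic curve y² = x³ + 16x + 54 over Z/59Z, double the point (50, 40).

(39, 17)

tangent at (50, 40): λ = (3·50² + 16)/(2·40) ≡ 23/21. 21⁻¹ ≡ 45 (mod 59) since 21·45 = 945 ≡ 1, so λ ≡ 23·45 ≡ 32.
  x = λ² - 50 - 50 = 1024 - 100 ≡ 39; y = λ·(50 - 39) - 40 ≡ 17. → (39, 17)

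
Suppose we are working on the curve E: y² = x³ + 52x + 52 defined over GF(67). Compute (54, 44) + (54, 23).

O

The two points share x = 54 and their y-coordinates satisfy 44 + 23 ≡ 0 (mod 67), so they are inverses. Their sum is O.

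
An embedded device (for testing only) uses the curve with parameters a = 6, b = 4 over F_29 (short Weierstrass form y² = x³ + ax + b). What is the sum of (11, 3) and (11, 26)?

The two points share x = 11 and their y-coordinates satisfy 3 + 26 ≡ 0 (mod 29), so they are inverses. Their sum is O.

O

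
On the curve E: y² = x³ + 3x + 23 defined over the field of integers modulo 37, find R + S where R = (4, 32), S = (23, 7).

(4, 32) + (23, 7). λ = (7 - 32)/(23 - 4) ≡ 12/19 mod 37. 19⁻¹ ≡ 2 (mod 37), so λ ≡ 24.
  x = λ² - 4 - 23 = 576 - 27 ≡ 31; y = λ·(4 - 31) - 32 ≡ 23. → (31, 23)

(31, 23)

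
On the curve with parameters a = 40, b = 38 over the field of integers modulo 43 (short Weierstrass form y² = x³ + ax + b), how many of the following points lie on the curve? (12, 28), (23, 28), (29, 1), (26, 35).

(12, 28): 28² ≡ 10, rhs ≡ 10 → on.
(23, 28): 28² ≡ 10, rhs ≡ 10 → on.
(29, 1): 1² ≡ 1, rhs ≡ 2 → off.
(26, 35): 35² ≡ 21, rhs ≡ 35 → off.

2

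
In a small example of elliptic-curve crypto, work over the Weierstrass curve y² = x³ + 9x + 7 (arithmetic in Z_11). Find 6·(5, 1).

Write Q = (5, 1).
Double-and-add on 6 = (110)₂. Start with Q = (5, 1) for the leading 1-bit.
double: tangent at (5, 1): λ = (3·5² + 9)/(2·1) ≡ 7/2. 2⁻¹ ≡ 6 (mod 11) since 2·6 = 12 ≡ 1, so λ ≡ 7·6 ≡ 9.
  x = λ² - 5 - 5 = 81 - 10 ≡ 5; y = λ·(5 - 5) - 1 ≡ 10. → (5, 10)
add Q: (5, 10) + (5, 1): same x and y₁ ≡ -y₂, so the sum is O.
double: O + O = O (identity).

O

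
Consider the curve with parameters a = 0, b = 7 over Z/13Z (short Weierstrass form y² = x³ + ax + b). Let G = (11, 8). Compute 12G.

Repeated addition: build up to 12G.
2G: tangent at (11, 8): λ = (3·11² + 0)/(2·8) ≡ 12/3. 3⁻¹ ≡ 9 (mod 13), so λ ≡ 12·9 ≡ 4.
  x = λ² - 11 - 11 = 16 - 22 ≡ 7; y = λ·(11 - 7) - 8 ≡ 8. → (7, 8)
3G: (7, 8) + (11, 8). λ = (8 - 8)/(11 - 7) ≡ 0/4 mod 13. 4⁻¹ ≡ 10 (mod 13), so λ ≡ 0.
  x = λ² - 7 - 11 = 0 - 18 ≡ 8; y = λ·(7 - 8) - 8 ≡ 5. → (8, 5)
4G: (8, 5) + (11, 8). λ = (8 - 5)/(11 - 8) ≡ 3/3 mod 13. 3⁻¹ ≡ 9 (mod 13), so λ ≡ 1.
  x = λ² - 8 - 11 = 1 - 19 ≡ 8; y = λ·(8 - 8) - 5 ≡ 8. → (8, 8)
5G: (8, 8) + (11, 8). λ = (8 - 8)/(11 - 8) ≡ 0/3 mod 13. 3⁻¹ ≡ 9 (mod 13) since 3·9 = 27 ≡ 1, so λ ≡ 0.
  x = λ² - 8 - 11 = 0 - 19 ≡ 7; y = λ·(8 - 7) - 8 ≡ 5. → (7, 5)
6G: (7, 5) + (11, 8). λ = (8 - 5)/(11 - 7) ≡ 3/4 mod 13. 4⁻¹ ≡ 10 (mod 13), so λ ≡ 4.
  x = λ² - 7 - 11 = 16 - 18 ≡ 11; y = λ·(7 - 11) - 5 ≡ 5. → (11, 5)
7G: (11, 5) + (11, 8): same x and y₁ ≡ -y₂, so the sum is ∞.
8G: ∞ + (11, 8) = (11, 8) (identity).
9G: tangent at (11, 8): λ = (3·11² + 0)/(2·8) ≡ 12/3. 3⁻¹ ≡ 9 (mod 13), so λ ≡ 12·9 ≡ 4.
  x = λ² - 11 - 11 = 16 - 22 ≡ 7; y = λ·(11 - 7) - 8 ≡ 8. → (7, 8)
10G: (7, 8) + (11, 8). λ = (8 - 8)/(11 - 7) ≡ 0/4 mod 13. 4⁻¹ ≡ 10 (mod 13) since 4·10 = 40 ≡ 1, so λ ≡ 0.
  x = λ² - 7 - 11 = 0 - 18 ≡ 8; y = λ·(7 - 8) - 8 ≡ 5. → (8, 5)
11G: (8, 5) + (11, 8). λ = (8 - 5)/(11 - 8) ≡ 3/3 mod 13. 3⁻¹ ≡ 9 (mod 13) since 3·9 = 27 ≡ 1, so λ ≡ 1.
  x = λ² - 8 - 11 = 1 - 19 ≡ 8; y = λ·(8 - 8) - 5 ≡ 8. → (8, 8)
12G: (8, 8) + (11, 8). λ = (8 - 8)/(11 - 8) ≡ 0/3 mod 13. 3⁻¹ ≡ 9 (mod 13), so λ ≡ 0.
  x = λ² - 8 - 11 = 0 - 19 ≡ 7; y = λ·(8 - 7) - 8 ≡ 5. → (7, 5)

(7, 5)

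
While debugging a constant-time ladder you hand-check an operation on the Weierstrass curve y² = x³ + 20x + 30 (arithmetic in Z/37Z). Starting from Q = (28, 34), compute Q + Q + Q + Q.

Repeated addition: build up to 4Q.
2Q: tangent at (28, 34): λ = (3·28² + 20)/(2·34) ≡ 4/31. 31⁻¹ ≡ 6 (mod 37) since 31·6 = 186 ≡ 1, so λ ≡ 4·6 ≡ 24.
  x = λ² - 28 - 28 = 576 - 56 ≡ 2; y = λ·(28 - 2) - 34 ≡ 35. → (2, 35)
3Q: (2, 35) + (28, 34). λ = (34 - 35)/(28 - 2) ≡ 36/26 mod 37. 26⁻¹ ≡ 10 (mod 37), so λ ≡ 27.
  x = λ² - 2 - 28 = 729 - 30 ≡ 33; y = λ·(2 - 33) - 35 ≡ 16. → (33, 16)
4Q: (33, 16) + (28, 34). λ = (34 - 16)/(28 - 33) ≡ 18/32 mod 37. 32⁻¹ ≡ 22 (mod 37) since 32·22 = 704 ≡ 1, so λ ≡ 26.
  x = λ² - 33 - 28 = 676 - 61 ≡ 23; y = λ·(33 - 23) - 16 ≡ 22. → (23, 22)

(23, 22)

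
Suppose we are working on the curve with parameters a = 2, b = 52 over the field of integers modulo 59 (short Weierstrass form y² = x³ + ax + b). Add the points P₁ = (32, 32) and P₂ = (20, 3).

(32, 32) + (20, 3). λ = (3 - 32)/(20 - 32) ≡ 30/47 mod 59. 47⁻¹ ≡ 54 (mod 59), so λ ≡ 27.
  x = λ² - 32 - 20 = 729 - 52 ≡ 28; y = λ·(32 - 28) - 32 ≡ 17. → (28, 17)

(28, 17)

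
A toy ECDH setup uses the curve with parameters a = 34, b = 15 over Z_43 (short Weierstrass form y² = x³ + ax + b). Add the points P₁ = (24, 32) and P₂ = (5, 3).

(24, 32) + (5, 3). λ = (3 - 32)/(5 - 24) ≡ 14/24 mod 43. 24⁻¹ ≡ 9 (mod 43), so λ ≡ 40.
  x = λ² - 24 - 5 = 1600 - 29 ≡ 23; y = λ·(24 - 23) - 32 ≡ 8. → (23, 8)

(23, 8)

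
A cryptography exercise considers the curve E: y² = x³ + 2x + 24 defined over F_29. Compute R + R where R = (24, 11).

(15, 6)

tangent at (24, 11): λ = (3·24² + 2)/(2·11) ≡ 19/22. 22⁻¹ ≡ 4 (mod 29) since 22·4 = 88 ≡ 1, so λ ≡ 19·4 ≡ 18.
  x = λ² - 24 - 24 = 324 - 48 ≡ 15; y = λ·(24 - 15) - 11 ≡ 6. → (15, 6)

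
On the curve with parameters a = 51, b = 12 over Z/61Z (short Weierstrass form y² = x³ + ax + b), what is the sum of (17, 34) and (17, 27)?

O

The two points share x = 17 and their y-coordinates satisfy 34 + 27 ≡ 0 (mod 61), so they are inverses. Their sum is O.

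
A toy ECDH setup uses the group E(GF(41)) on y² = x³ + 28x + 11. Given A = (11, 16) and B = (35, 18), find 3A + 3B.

First 3A:
Repeated addition: build up to 3A.
2A: tangent at (11, 16): λ = (3·11² + 28)/(2·16) ≡ 22/32. 32⁻¹ ≡ 9 (mod 41), so λ ≡ 22·9 ≡ 34.
  x = λ² - 11 - 11 = 1156 - 22 ≡ 27; y = λ·(11 - 27) - 16 ≡ 14. → (27, 14)
3A: (27, 14) + (11, 16). λ = (16 - 14)/(11 - 27) ≡ 2/25 mod 41. 25⁻¹ ≡ 23 (mod 41) since 25·23 = 575 ≡ 1, so λ ≡ 5.
  x = λ² - 27 - 11 = 25 - 38 ≡ 28; y = λ·(27 - 28) - 14 ≡ 22. → (28, 22)
3A = (28, 22).
Next 3B:
Repeated addition: build up to 3B.
2B: tangent at (35, 18): λ = (3·35² + 28)/(2·18) ≡ 13/36. 36⁻¹ ≡ 8 (mod 41) since 36·8 = 288 ≡ 1, so λ ≡ 13·8 ≡ 22.
  x = λ² - 35 - 35 = 484 - 70 ≡ 4; y = λ·(35 - 4) - 18 ≡ 8. → (4, 8)
3B: (4, 8) + (35, 18). λ = (18 - 8)/(35 - 4) ≡ 10/31 mod 41. 31⁻¹ ≡ 4 (mod 41) since 31·4 = 124 ≡ 1, so λ ≡ 40.
  x = λ² - 4 - 35 = 1600 - 39 ≡ 3; y = λ·(4 - 3) - 8 ≡ 32. → (3, 32)
3B = (3, 32).
Finally 3A + 3B:
(28, 22) + (3, 32). λ = (32 - 22)/(3 - 28) ≡ 10/16 mod 41. 16⁻¹ ≡ 18 (mod 41), so λ ≡ 16.
  x = λ² - 28 - 3 = 256 - 31 ≡ 20; y = λ·(28 - 20) - 22 ≡ 24. → (20, 24)

(20, 24)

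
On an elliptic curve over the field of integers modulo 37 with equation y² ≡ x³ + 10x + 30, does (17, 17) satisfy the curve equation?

no

y² = 17² ≡ 30; x³ + 10x + 30 = 5113 ≡ 7 (mod 37). 30 ≠ 7.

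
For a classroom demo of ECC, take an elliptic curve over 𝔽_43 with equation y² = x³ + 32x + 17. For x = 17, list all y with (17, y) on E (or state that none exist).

x³ + 32x + 17 = 5474 ≡ 13 (mod 43).
Square roots of 13 mod 43: 20 and 23 (since 20² = 400 ≡ 13).

20, 23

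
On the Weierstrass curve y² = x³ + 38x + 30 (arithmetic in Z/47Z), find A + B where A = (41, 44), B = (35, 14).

(43, 40)

(41, 44) + (35, 14). λ = (14 - 44)/(35 - 41) ≡ 17/41 mod 47. 41⁻¹ ≡ 39 (mod 47), so λ ≡ 5.
  x = λ² - 41 - 35 = 25 - 76 ≡ 43; y = λ·(41 - 43) - 44 ≡ 40. → (43, 40)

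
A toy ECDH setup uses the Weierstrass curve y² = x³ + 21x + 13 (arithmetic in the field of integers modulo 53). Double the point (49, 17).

tangent at (49, 17): λ = (3·49² + 21)/(2·17) ≡ 16/34. 34⁻¹ ≡ 39 (mod 53), so λ ≡ 16·39 ≡ 41.
  x = λ² - 49 - 49 = 1681 - 98 ≡ 46; y = λ·(49 - 46) - 17 ≡ 0. → (46, 0)

(46, 0)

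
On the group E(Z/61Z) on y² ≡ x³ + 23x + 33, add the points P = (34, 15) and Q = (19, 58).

(7, 54)

(34, 15) + (19, 58). λ = (58 - 15)/(19 - 34) ≡ 43/46 mod 61. 46⁻¹ ≡ 4 (mod 61), so λ ≡ 50.
  x = λ² - 34 - 19 = 2500 - 53 ≡ 7; y = λ·(34 - 7) - 15 ≡ 54. → (7, 54)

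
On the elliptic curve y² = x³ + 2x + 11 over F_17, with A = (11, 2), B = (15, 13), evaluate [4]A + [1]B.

First 4A:
Double-and-add on 4 = (100)₂. Start with A = (11, 2) for the leading 1-bit.
double: tangent at (11, 2): λ = (3·11² + 2)/(2·2) ≡ 8/4. 4⁻¹ ≡ 13 (mod 17), so λ ≡ 8·13 ≡ 2.
  x = λ² - 11 - 11 = 4 - 22 ≡ 16; y = λ·(11 - 16) - 2 ≡ 5. → (16, 5)
double: tangent at (16, 5): λ = (3·16² + 2)/(2·5) ≡ 5/10. 10⁻¹ ≡ 12 (mod 17), so λ ≡ 5·12 ≡ 9.
  x = λ² - 16 - 16 = 81 - 32 ≡ 15; y = λ·(16 - 15) - 5 ≡ 4. → (15, 4)
4A = (15, 4).
Finally 4A + B:
(15, 4) + (15, 13): same x and y₁ ≡ -y₂, so the sum is O.

O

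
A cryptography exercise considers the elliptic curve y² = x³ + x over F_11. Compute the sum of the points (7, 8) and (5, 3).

(8, 6)

(7, 8) + (5, 3). λ = (3 - 8)/(5 - 7) ≡ 6/9 mod 11. 9⁻¹ ≡ 5 (mod 11) since 9·5 = 45 ≡ 1, so λ ≡ 8.
  x = λ² - 7 - 5 = 64 - 12 ≡ 8; y = λ·(7 - 8) - 8 ≡ 6. → (8, 6)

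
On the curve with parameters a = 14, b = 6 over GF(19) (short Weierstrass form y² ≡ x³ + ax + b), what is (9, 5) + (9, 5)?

tangent at (9, 5): λ = (3·9² + 14)/(2·5) ≡ 10/10. 10⁻¹ ≡ 2 (mod 19), so λ ≡ 10·2 ≡ 1.
  x = λ² - 9 - 9 = 1 - 18 ≡ 2; y = λ·(9 - 2) - 5 ≡ 2. → (2, 2)

(2, 2)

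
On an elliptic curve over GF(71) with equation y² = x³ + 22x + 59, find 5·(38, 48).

Write Q = (38, 48).
Repeated addition: build up to 5Q.
2Q: tangent at (38, 48): λ = (3·38² + 22)/(2·48) ≡ 23/25. 25⁻¹ ≡ 54 (mod 71) since 25·54 = 1350 ≡ 1, so λ ≡ 23·54 ≡ 35.
  x = λ² - 38 - 38 = 1225 - 76 ≡ 13; y = λ·(38 - 13) - 48 ≡ 46. → (13, 46)
3Q: (13, 46) + (38, 48). λ = (48 - 46)/(38 - 13) ≡ 2/25 mod 71. 25⁻¹ ≡ 54 (mod 71) since 25·54 = 1350 ≡ 1, so λ ≡ 37.
  x = λ² - 13 - 38 = 1369 - 51 ≡ 40; y = λ·(13 - 40) - 46 ≡ 20. → (40, 20)
4Q: (40, 20) + (38, 48). λ = (48 - 20)/(38 - 40) ≡ 28/69 mod 71. 69⁻¹ ≡ 35 (mod 71) since 69·35 = 2415 ≡ 1, so λ ≡ 57.
  x = λ² - 40 - 38 = 3249 - 78 ≡ 47; y = λ·(40 - 47) - 20 ≡ 7. → (47, 7)
5Q: (47, 7) + (38, 48). λ = (48 - 7)/(38 - 47) ≡ 41/62 mod 71. 62⁻¹ ≡ 63 (mod 71), so λ ≡ 27.
  x = λ² - 47 - 38 = 729 - 85 ≡ 5; y = λ·(47 - 5) - 7 ≡ 62. → (5, 62)

(5, 62)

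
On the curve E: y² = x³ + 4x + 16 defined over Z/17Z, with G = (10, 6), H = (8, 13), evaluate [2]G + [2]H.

First 2G:
Repeated addition: build up to 2G.
2G: tangent at (10, 6): λ = (3·10² + 4)/(2·6) ≡ 15/12. 12⁻¹ ≡ 10 (mod 17), so λ ≡ 15·10 ≡ 14.
  x = λ² - 10 - 10 = 196 - 20 ≡ 6; y = λ·(10 - 6) - 6 ≡ 16. → (6, 16)
2G = (6, 16).
Next 2H:
Repeated addition: build up to 2H.
2H: tangent at (8, 13): λ = (3·8² + 4)/(2·13) ≡ 9/9. 9⁻¹ ≡ 2 (mod 17), so λ ≡ 9·2 ≡ 1.
  x = λ² - 8 - 8 = 1 - 16 ≡ 2; y = λ·(8 - 2) - 13 ≡ 10. → (2, 10)
2H = (2, 10).
Finally 2G + 2H:
(6, 16) + (2, 10). λ = (10 - 16)/(2 - 6) ≡ 11/13 mod 17. 13⁻¹ ≡ 4 (mod 17), so λ ≡ 10.
  x = λ² - 6 - 2 = 100 - 8 ≡ 7; y = λ·(6 - 7) - 16 ≡ 8. → (7, 8)

(7, 8)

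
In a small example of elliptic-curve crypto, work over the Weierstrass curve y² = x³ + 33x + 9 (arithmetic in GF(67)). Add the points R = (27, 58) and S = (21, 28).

(44, 58)

(27, 58) + (21, 28). λ = (28 - 58)/(21 - 27) ≡ 37/61 mod 67. 61⁻¹ ≡ 11 (mod 67), so λ ≡ 5.
  x = λ² - 27 - 21 = 25 - 48 ≡ 44; y = λ·(27 - 44) - 58 ≡ 58. → (44, 58)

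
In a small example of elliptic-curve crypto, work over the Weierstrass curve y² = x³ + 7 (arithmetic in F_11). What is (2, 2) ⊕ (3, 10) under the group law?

(4, 4)

(2, 2) + (3, 10). λ = (10 - 2)/(3 - 2) ≡ 8/1 mod 11. 1⁻¹ ≡ 1 (mod 11), so λ ≡ 8.
  x = λ² - 2 - 3 = 64 - 5 ≡ 4; y = λ·(2 - 4) - 2 ≡ 4. → (4, 4)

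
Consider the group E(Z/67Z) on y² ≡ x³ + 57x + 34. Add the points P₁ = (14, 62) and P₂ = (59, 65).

(14, 62) + (59, 65). λ = (65 - 62)/(59 - 14) ≡ 3/45 mod 67. 45⁻¹ ≡ 3 (mod 67), so λ ≡ 9.
  x = λ² - 14 - 59 = 81 - 73 ≡ 8; y = λ·(14 - 8) - 62 ≡ 59. → (8, 59)

(8, 59)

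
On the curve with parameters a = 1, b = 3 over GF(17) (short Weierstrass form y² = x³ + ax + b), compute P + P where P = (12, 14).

tangent at (12, 14): λ = (3·12² + 1)/(2·14) ≡ 8/11. 11⁻¹ ≡ 14 (mod 17) since 11·14 = 154 ≡ 1, so λ ≡ 8·14 ≡ 10.
  x = λ² - 12 - 12 = 100 - 24 ≡ 8; y = λ·(12 - 8) - 14 ≡ 9. → (8, 9)

(8, 9)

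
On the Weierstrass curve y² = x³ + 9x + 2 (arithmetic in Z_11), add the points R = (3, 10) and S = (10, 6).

(10, 5)

(3, 10) + (10, 6). λ = (6 - 10)/(10 - 3) ≡ 7/7 mod 11. 7⁻¹ ≡ 8 (mod 11), so λ ≡ 1.
  x = λ² - 3 - 10 = 1 - 13 ≡ 10; y = λ·(3 - 10) - 10 ≡ 5. → (10, 5)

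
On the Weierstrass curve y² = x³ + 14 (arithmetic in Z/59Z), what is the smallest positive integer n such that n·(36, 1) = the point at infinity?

2P: tangent at (36, 1): λ = (3·36² + 0)/(2·1) ≡ 53/2. 2⁻¹ ≡ 30 (mod 59) since 2·30 = 60 ≡ 1, so λ ≡ 53·30 ≡ 56.
  x = λ² - 36 - 36 = 3136 - 72 ≡ 55; y = λ·(36 - 55) - 1 ≡ 56. → (55, 56)
3P: (55, 56) + (36, 1). λ = (1 - 56)/(36 - 55) ≡ 4/40 mod 59. 40⁻¹ ≡ 31 (mod 59), so λ ≡ 6.
  x = λ² - 55 - 36 = 36 - 91 ≡ 4; y = λ·(55 - 4) - 56 ≡ 14. → (4, 14)
4P: (4, 14) + (36, 1). λ = (1 - 14)/(36 - 4) ≡ 46/32 mod 59. 32⁻¹ ≡ 24 (mod 59) since 32·24 = 768 ≡ 1, so λ ≡ 42.
  x = λ² - 4 - 36 = 1764 - 40 ≡ 13; y = λ·(4 - 13) - 14 ≡ 21. → (13, 21)
5P: (13, 21) + (36, 1). λ = (1 - 21)/(36 - 13) ≡ 39/23 mod 59. 23⁻¹ ≡ 18 (mod 59), so λ ≡ 53.
  x = λ² - 13 - 36 = 2809 - 49 ≡ 46; y = λ·(13 - 46) - 21 ≡ 0. → (46, 0)
6P: (46, 0) + (36, 1). λ = (1 - 0)/(36 - 46) ≡ 1/49 mod 59. 49⁻¹ ≡ 53 (mod 59) since 49·53 = 2597 ≡ 1, so λ ≡ 53.
  x = λ² - 46 - 36 = 2809 - 82 ≡ 13; y = λ·(46 - 13) - 0 ≡ 38. → (13, 38)
7P: (13, 38) + (36, 1). λ = (1 - 38)/(36 - 13) ≡ 22/23 mod 59. 23⁻¹ ≡ 18 (mod 59), so λ ≡ 42.
  x = λ² - 13 - 36 = 1764 - 49 ≡ 4; y = λ·(13 - 4) - 38 ≡ 45. → (4, 45)
8P: (4, 45) + (36, 1). λ = (1 - 45)/(36 - 4) ≡ 15/32 mod 59. 32⁻¹ ≡ 24 (mod 59), so λ ≡ 6.
  x = λ² - 4 - 36 = 36 - 40 ≡ 55; y = λ·(4 - 55) - 45 ≡ 3. → (55, 3)
9P: (55, 3) + (36, 1). λ = (1 - 3)/(36 - 55) ≡ 57/40 mod 59. 40⁻¹ ≡ 31 (mod 59), so λ ≡ 56.
  x = λ² - 55 - 36 = 3136 - 91 ≡ 36; y = λ·(55 - 36) - 3 ≡ 58. → (36, 58)
10P: (36, 58) + (36, 1): same x and y₁ ≡ -y₂, so the sum is the point at infinity.
10P = the point at infinity, so the order is 10.

10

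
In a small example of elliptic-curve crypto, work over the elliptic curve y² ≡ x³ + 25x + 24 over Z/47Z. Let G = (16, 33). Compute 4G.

(11, 28)

Repeated addition: build up to 4G.
2G: tangent at (16, 33): λ = (3·16² + 25)/(2·33) ≡ 41/19. 19⁻¹ ≡ 5 (mod 47), so λ ≡ 41·5 ≡ 17.
  x = λ² - 16 - 16 = 289 - 32 ≡ 22; y = λ·(16 - 22) - 33 ≡ 6. → (22, 6)
3G: (22, 6) + (16, 33). λ = (33 - 6)/(16 - 22) ≡ 27/41 mod 47. 41⁻¹ ≡ 39 (mod 47) since 41·39 = 1599 ≡ 1, so λ ≡ 19.
  x = λ² - 22 - 16 = 361 - 38 ≡ 41; y = λ·(22 - 41) - 6 ≡ 9. → (41, 9)
4G: (41, 9) + (16, 33). λ = (33 - 9)/(16 - 41) ≡ 24/22 mod 47. 22⁻¹ ≡ 15 (mod 47) since 22·15 = 330 ≡ 1, so λ ≡ 31.
  x = λ² - 41 - 16 = 961 - 57 ≡ 11; y = λ·(41 - 11) - 9 ≡ 28. → (11, 28)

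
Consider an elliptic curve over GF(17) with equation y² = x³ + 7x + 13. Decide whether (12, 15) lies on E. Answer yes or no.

y² = 15² ≡ 4; x³ + 7x + 13 = 1825 ≡ 6 (mod 17). 4 ≠ 6.

no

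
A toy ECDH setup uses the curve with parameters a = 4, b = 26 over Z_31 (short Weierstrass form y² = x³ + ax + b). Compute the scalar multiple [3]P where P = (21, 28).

O

Repeated addition: build up to 3P.
2P: tangent at (21, 28): λ = (3·21² + 4)/(2·28) ≡ 25/25. 25⁻¹ ≡ 5 (mod 31), so λ ≡ 25·5 ≡ 1.
  x = λ² - 21 - 21 = 1 - 42 ≡ 21; y = λ·(21 - 21) - 28 ≡ 3. → (21, 3)
3P: (21, 3) + (21, 28): same x and y₁ ≡ -y₂, so the sum is ∞.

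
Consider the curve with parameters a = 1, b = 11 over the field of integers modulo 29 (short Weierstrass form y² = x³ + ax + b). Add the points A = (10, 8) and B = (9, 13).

(6, 1)

(10, 8) + (9, 13). λ = (13 - 8)/(9 - 10) ≡ 5/28 mod 29. 28⁻¹ ≡ 28 (mod 29), so λ ≡ 24.
  x = λ² - 10 - 9 = 576 - 19 ≡ 6; y = λ·(10 - 6) - 8 ≡ 1. → (6, 1)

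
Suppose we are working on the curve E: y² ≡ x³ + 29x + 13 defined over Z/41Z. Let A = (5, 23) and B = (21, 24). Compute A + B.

(5, 23) + (21, 24). λ = (24 - 23)/(21 - 5) ≡ 1/16 mod 41. 16⁻¹ ≡ 18 (mod 41) since 16·18 = 288 ≡ 1, so λ ≡ 18.
  x = λ² - 5 - 21 = 324 - 26 ≡ 11; y = λ·(5 - 11) - 23 ≡ 33. → (11, 33)

(11, 33)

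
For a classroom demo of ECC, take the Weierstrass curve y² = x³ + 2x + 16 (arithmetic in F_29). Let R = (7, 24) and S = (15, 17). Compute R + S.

(20, 20)

(7, 24) + (15, 17). λ = (17 - 24)/(15 - 7) ≡ 22/8 mod 29. 8⁻¹ ≡ 11 (mod 29) since 8·11 = 88 ≡ 1, so λ ≡ 10.
  x = λ² - 7 - 15 = 100 - 22 ≡ 20; y = λ·(7 - 20) - 24 ≡ 20. → (20, 20)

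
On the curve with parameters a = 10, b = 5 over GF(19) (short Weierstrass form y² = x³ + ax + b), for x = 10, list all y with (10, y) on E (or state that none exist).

x³ + 10x + 5 = 1105 ≡ 3 (mod 19).
3 is a non-residue mod 19; no y exists.

none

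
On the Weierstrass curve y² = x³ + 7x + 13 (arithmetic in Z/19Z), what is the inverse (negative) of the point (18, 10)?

(18, 9)

-(18, 10) = (18, -10 mod 19) = (18, 9).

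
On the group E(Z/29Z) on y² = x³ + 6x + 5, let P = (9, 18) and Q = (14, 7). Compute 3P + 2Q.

(2, 24)

First 3P:
Repeated addition: build up to 3P.
2P: tangent at (9, 18): λ = (3·9² + 6)/(2·18) ≡ 17/7. 7⁻¹ ≡ 25 (mod 29), so λ ≡ 17·25 ≡ 19.
  x = λ² - 9 - 9 = 361 - 18 ≡ 24; y = λ·(9 - 24) - 18 ≡ 16. → (24, 16)
3P: (24, 16) + (9, 18). λ = (18 - 16)/(9 - 24) ≡ 2/14 mod 29. 14⁻¹ ≡ 27 (mod 29), so λ ≡ 25.
  x = λ² - 24 - 9 = 625 - 33 ≡ 12; y = λ·(24 - 12) - 16 ≡ 23. → (12, 23)
3P = (12, 23).
Next 2Q:
Repeated addition: build up to 2Q.
2Q: tangent at (14, 7): λ = (3·14² + 6)/(2·7) ≡ 14/14. 14⁻¹ ≡ 27 (mod 29) since 14·27 = 378 ≡ 1, so λ ≡ 14·27 ≡ 1.
  x = λ² - 14 - 14 = 1 - 28 ≡ 2; y = λ·(14 - 2) - 7 ≡ 5. → (2, 5)
2Q = (2, 5).
Finally 3P + 2Q:
(12, 23) + (2, 5). λ = (5 - 23)/(2 - 12) ≡ 11/19 mod 29. 19⁻¹ ≡ 26 (mod 29), so λ ≡ 25.
  x = λ² - 12 - 2 = 625 - 14 ≡ 2; y = λ·(12 - 2) - 23 ≡ 24. → (2, 24)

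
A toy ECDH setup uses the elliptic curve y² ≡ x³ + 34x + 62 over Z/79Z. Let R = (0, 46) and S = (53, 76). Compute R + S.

(68, 75)

(0, 46) + (53, 76). λ = (76 - 46)/(53 - 0) ≡ 30/53 mod 79. 53⁻¹ ≡ 3 (mod 79), so λ ≡ 11.
  x = λ² - 0 - 53 = 121 - 53 ≡ 68; y = λ·(0 - 68) - 46 ≡ 75. → (68, 75)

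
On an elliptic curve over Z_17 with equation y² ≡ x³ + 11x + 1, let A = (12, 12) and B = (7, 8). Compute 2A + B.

(1, 8)

First 2A:
Repeated addition: build up to 2A.
2A: tangent at (12, 12): λ = (3·12² + 11)/(2·12) ≡ 1/7. 7⁻¹ ≡ 5 (mod 17) since 7·5 = 35 ≡ 1, so λ ≡ 1·5 ≡ 5.
  x = λ² - 12 - 12 = 25 - 24 ≡ 1; y = λ·(12 - 1) - 12 ≡ 9. → (1, 9)
2A = (1, 9).
Finally 2A + B:
(1, 9) + (7, 8). λ = (8 - 9)/(7 - 1) ≡ 16/6 mod 17. 6⁻¹ ≡ 3 (mod 17), so λ ≡ 14.
  x = λ² - 1 - 7 = 196 - 8 ≡ 1; y = λ·(1 - 1) - 9 ≡ 8. → (1, 8)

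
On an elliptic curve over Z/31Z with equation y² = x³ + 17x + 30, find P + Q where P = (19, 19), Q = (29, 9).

(19, 19) + (29, 9). λ = (9 - 19)/(29 - 19) ≡ 21/10 mod 31. 10⁻¹ ≡ 28 (mod 31), so λ ≡ 30.
  x = λ² - 19 - 29 = 900 - 48 ≡ 15; y = λ·(19 - 15) - 19 ≡ 8. → (15, 8)

(15, 8)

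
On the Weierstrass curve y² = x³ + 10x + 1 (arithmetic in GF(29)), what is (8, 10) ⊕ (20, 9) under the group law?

(0, 28)

(8, 10) + (20, 9). λ = (9 - 10)/(20 - 8) ≡ 28/12 mod 29. 12⁻¹ ≡ 17 (mod 29), so λ ≡ 12.
  x = λ² - 8 - 20 = 144 - 28 ≡ 0; y = λ·(8 - 0) - 10 ≡ 28. → (0, 28)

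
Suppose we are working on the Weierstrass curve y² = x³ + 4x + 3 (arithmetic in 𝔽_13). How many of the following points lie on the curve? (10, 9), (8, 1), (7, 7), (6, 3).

(10, 9): 9² ≡ 3, rhs ≡ 3 → on.
(8, 1): 1² ≡ 1, rhs ≡ 1 → on.
(7, 7): 7² ≡ 10, rhs ≡ 10 → on.
(6, 3): 3² ≡ 9, rhs ≡ 9 → on.

4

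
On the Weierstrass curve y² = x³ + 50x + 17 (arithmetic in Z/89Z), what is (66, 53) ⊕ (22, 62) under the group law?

(66, 53) + (22, 62). λ = (62 - 53)/(22 - 66) ≡ 9/45 mod 89. 45⁻¹ ≡ 2 (mod 89), so λ ≡ 18.
  x = λ² - 66 - 22 = 324 - 88 ≡ 58; y = λ·(66 - 58) - 53 ≡ 2. → (58, 2)

(58, 2)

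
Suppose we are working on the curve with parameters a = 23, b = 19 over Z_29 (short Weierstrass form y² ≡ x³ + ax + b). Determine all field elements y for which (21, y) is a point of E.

none

x³ + 23x + 19 = 9763 ≡ 19 (mod 29).
19 is a non-residue mod 29; no y exists.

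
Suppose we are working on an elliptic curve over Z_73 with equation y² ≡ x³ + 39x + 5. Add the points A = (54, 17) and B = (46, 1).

(54, 17) + (46, 1). λ = (1 - 17)/(46 - 54) ≡ 57/65 mod 73. 65⁻¹ ≡ 9 (mod 73), so λ ≡ 2.
  x = λ² - 54 - 46 = 4 - 100 ≡ 50; y = λ·(54 - 50) - 17 ≡ 64. → (50, 64)

(50, 64)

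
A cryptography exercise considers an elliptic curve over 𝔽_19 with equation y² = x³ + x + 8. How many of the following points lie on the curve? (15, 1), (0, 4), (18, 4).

(15, 1): 1² ≡ 1, rhs ≡ 16 → off.
(0, 4): 4² ≡ 16, rhs ≡ 8 → off.
(18, 4): 4² ≡ 16, rhs ≡ 6 → off.

0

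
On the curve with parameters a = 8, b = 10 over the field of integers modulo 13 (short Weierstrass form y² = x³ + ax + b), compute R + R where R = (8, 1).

(0, 6)

tangent at (8, 1): λ = (3·8² + 8)/(2·1) ≡ 5/2. 2⁻¹ ≡ 7 (mod 13) since 2·7 = 14 ≡ 1, so λ ≡ 5·7 ≡ 9.
  x = λ² - 8 - 8 = 81 - 16 ≡ 0; y = λ·(8 - 0) - 1 ≡ 6. → (0, 6)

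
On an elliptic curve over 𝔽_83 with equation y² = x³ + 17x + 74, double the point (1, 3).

(46, 13)

tangent at (1, 3): λ = (3·1² + 17)/(2·3) ≡ 20/6. 6⁻¹ ≡ 14 (mod 83), so λ ≡ 20·14 ≡ 31.
  x = λ² - 1 - 1 = 961 - 2 ≡ 46; y = λ·(1 - 46) - 3 ≡ 13. → (46, 13)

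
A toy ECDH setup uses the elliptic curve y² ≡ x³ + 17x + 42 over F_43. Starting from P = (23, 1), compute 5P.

Repeated addition: build up to 5P.
2P: tangent at (23, 1): λ = (3·23² + 17)/(2·1) ≡ 13/2. 2⁻¹ ≡ 22 (mod 43) since 2·22 = 44 ≡ 1, so λ ≡ 13·22 ≡ 28.
  x = λ² - 23 - 23 = 784 - 46 ≡ 7; y = λ·(23 - 7) - 1 ≡ 17. → (7, 17)
3P: (7, 17) + (23, 1). λ = (1 - 17)/(23 - 7) ≡ 27/16 mod 43. 16⁻¹ ≡ 35 (mod 43) since 16·35 = 560 ≡ 1, so λ ≡ 42.
  x = λ² - 7 - 23 = 1764 - 30 ≡ 14; y = λ·(7 - 14) - 17 ≡ 33. → (14, 33)
4P: (14, 33) + (23, 1). λ = (1 - 33)/(23 - 14) ≡ 11/9 mod 43. 9⁻¹ ≡ 24 (mod 43), so λ ≡ 6.
  x = λ² - 14 - 23 = 36 - 37 ≡ 42; y = λ·(14 - 42) - 33 ≡ 14. → (42, 14)
5P: (42, 14) + (23, 1). λ = (1 - 14)/(23 - 42) ≡ 30/24 mod 43. 24⁻¹ ≡ 9 (mod 43) since 24·9 = 216 ≡ 1, so λ ≡ 12.
  x = λ² - 42 - 23 = 144 - 65 ≡ 36; y = λ·(42 - 36) - 14 ≡ 15. → (36, 15)

(36, 15)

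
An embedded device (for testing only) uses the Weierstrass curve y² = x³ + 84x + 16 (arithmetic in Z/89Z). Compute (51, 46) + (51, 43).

The two points share x = 51 and their y-coordinates satisfy 46 + 43 ≡ 0 (mod 89), so they are inverses. Their sum is O.

O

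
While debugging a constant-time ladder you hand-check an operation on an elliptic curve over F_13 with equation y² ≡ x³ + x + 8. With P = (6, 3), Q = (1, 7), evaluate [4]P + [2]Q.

(6, 3)

First 4P:
Double-and-add on 4 = (100)₂. Start with P = (6, 3) for the leading 1-bit.
double: tangent at (6, 3): λ = (3·6² + 1)/(2·3) ≡ 5/6. 6⁻¹ ≡ 11 (mod 13) since 6·11 = 66 ≡ 1, so λ ≡ 5·11 ≡ 3.
  x = λ² - 6 - 6 = 9 - 12 ≡ 10; y = λ·(6 - 10) - 3 ≡ 11. → (10, 11)
double: tangent at (10, 11): λ = (3·10² + 1)/(2·11) ≡ 2/9. 9⁻¹ ≡ 3 (mod 13) since 9·3 = 27 ≡ 1, so λ ≡ 2·3 ≡ 6.
  x = λ² - 10 - 10 = 36 - 20 ≡ 3; y = λ·(10 - 3) - 11 ≡ 5. → (3, 5)
4P = (3, 5).
Next 2Q:
Repeated addition: build up to 2Q.
2Q: tangent at (1, 7): λ = (3·1² + 1)/(2·7) ≡ 4/1. 1⁻¹ ≡ 1 (mod 13), so λ ≡ 4·1 ≡ 4.
  x = λ² - 1 - 1 = 16 - 2 ≡ 1; y = λ·(1 - 1) - 7 ≡ 6. → (1, 6)
2Q = (1, 6).
Finally 4P + 2Q:
(3, 5) + (1, 6). λ = (6 - 5)/(1 - 3) ≡ 1/11 mod 13. 11⁻¹ ≡ 6 (mod 13) since 11·6 = 66 ≡ 1, so λ ≡ 6.
  x = λ² - 3 - 1 = 36 - 4 ≡ 6; y = λ·(3 - 6) - 5 ≡ 3. → (6, 3)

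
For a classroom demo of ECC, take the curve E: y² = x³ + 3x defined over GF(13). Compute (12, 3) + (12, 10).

The two points share x = 12 and their y-coordinates satisfy 3 + 10 ≡ 0 (mod 13), so they are inverses. Their sum is O.

O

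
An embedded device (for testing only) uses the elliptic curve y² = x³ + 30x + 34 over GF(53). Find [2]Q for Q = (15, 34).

(6, 18)

tangent at (15, 34): λ = (3·15² + 30)/(2·34) ≡ 16/15. 15⁻¹ ≡ 46 (mod 53), so λ ≡ 16·46 ≡ 47.
  x = λ² - 15 - 15 = 2209 - 30 ≡ 6; y = λ·(15 - 6) - 34 ≡ 18. → (6, 18)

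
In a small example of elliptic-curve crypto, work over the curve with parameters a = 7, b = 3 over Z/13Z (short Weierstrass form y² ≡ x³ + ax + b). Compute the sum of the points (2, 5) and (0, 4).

(2, 5) + (0, 4). λ = (4 - 5)/(0 - 2) ≡ 12/11 mod 13. 11⁻¹ ≡ 6 (mod 13), so λ ≡ 7.
  x = λ² - 2 - 0 = 49 - 2 ≡ 8; y = λ·(2 - 8) - 5 ≡ 5. → (8, 5)

(8, 5)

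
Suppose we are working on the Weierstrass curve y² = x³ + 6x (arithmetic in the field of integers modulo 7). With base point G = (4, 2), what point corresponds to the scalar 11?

(4, 5)

Double-and-add on 11 = (1011)₂. Start with G = (4, 2) for the leading 1-bit.
double: tangent at (4, 2): λ = (3·4² + 6)/(2·2) ≡ 5/4. 4⁻¹ ≡ 2 (mod 7), so λ ≡ 5·2 ≡ 3.
  x = λ² - 4 - 4 = 9 - 8 ≡ 1; y = λ·(4 - 1) - 2 ≡ 0. → (1, 0)
double: (1, 0) + (1, 0): same x and y₁ ≡ -y₂, so the sum is 𝒪.
add G: 𝒪 + (4, 2) = (4, 2) (identity).
double: tangent at (4, 2): λ = (3·4² + 6)/(2·2) ≡ 5/4. 4⁻¹ ≡ 2 (mod 7) since 4·2 = 8 ≡ 1, so λ ≡ 5·2 ≡ 3.
  x = λ² - 4 - 4 = 9 - 8 ≡ 1; y = λ·(4 - 1) - 2 ≡ 0. → (1, 0)
add G: (1, 0) + (4, 2). λ = (2 - 0)/(4 - 1) ≡ 2/3 mod 7. 3⁻¹ ≡ 5 (mod 7), so λ ≡ 3.
  x = λ² - 1 - 4 = 9 - 5 ≡ 4; y = λ·(1 - 4) - 0 ≡ 5. → (4, 5)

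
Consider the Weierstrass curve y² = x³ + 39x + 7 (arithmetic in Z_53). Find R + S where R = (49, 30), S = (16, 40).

(28, 7)

(49, 30) + (16, 40). λ = (40 - 30)/(16 - 49) ≡ 10/20 mod 53. 20⁻¹ ≡ 8 (mod 53), so λ ≡ 27.
  x = λ² - 49 - 16 = 729 - 65 ≡ 28; y = λ·(49 - 28) - 30 ≡ 7. → (28, 7)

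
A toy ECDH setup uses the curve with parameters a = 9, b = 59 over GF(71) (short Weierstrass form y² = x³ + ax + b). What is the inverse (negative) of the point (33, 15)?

-(33, 15) = (33, -15 mod 71) = (33, 56).

(33, 56)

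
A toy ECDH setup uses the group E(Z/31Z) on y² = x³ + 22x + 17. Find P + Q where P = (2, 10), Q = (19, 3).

(2, 10) + (19, 3). λ = (3 - 10)/(19 - 2) ≡ 24/17 mod 31. 17⁻¹ ≡ 11 (mod 31) since 17·11 = 187 ≡ 1, so λ ≡ 16.
  x = λ² - 2 - 19 = 256 - 21 ≡ 18; y = λ·(2 - 18) - 10 ≡ 13. → (18, 13)

(18, 13)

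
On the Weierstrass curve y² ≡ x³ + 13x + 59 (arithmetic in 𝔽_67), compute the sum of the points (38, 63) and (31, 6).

(38, 63) + (31, 6). λ = (6 - 63)/(31 - 38) ≡ 10/60 mod 67. 60⁻¹ ≡ 19 (mod 67), so λ ≡ 56.
  x = λ² - 38 - 31 = 3136 - 69 ≡ 52; y = λ·(38 - 52) - 63 ≡ 24. → (52, 24)

(52, 24)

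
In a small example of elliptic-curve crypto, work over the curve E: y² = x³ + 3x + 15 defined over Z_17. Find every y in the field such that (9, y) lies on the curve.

x³ + 3x + 15 = 771 ≡ 6 (mod 17).
6 is a non-residue mod 17; no y exists.

none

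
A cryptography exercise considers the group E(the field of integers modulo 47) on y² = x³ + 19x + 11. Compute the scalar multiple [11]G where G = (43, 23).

(32, 39)

Repeated addition: build up to 11G.
2G: tangent at (43, 23): λ = (3·43² + 19)/(2·23) ≡ 20/46. 46⁻¹ ≡ 46 (mod 47), so λ ≡ 20·46 ≡ 27.
  x = λ² - 43 - 43 = 729 - 86 ≡ 32; y = λ·(43 - 32) - 23 ≡ 39. → (32, 39)
3G: (32, 39) + (43, 23). λ = (23 - 39)/(43 - 32) ≡ 31/11 mod 47. 11⁻¹ ≡ 30 (mod 47), so λ ≡ 37.
  x = λ² - 32 - 43 = 1369 - 75 ≡ 25; y = λ·(32 - 25) - 39 ≡ 32. → (25, 32)
4G: (25, 32) + (43, 23). λ = (23 - 32)/(43 - 25) ≡ 38/18 mod 47. 18⁻¹ ≡ 34 (mod 47), so λ ≡ 23.
  x = λ² - 25 - 43 = 529 - 68 ≡ 38; y = λ·(25 - 38) - 32 ≡ 45. → (38, 45)
5G: (38, 45) + (43, 23). λ = (23 - 45)/(43 - 38) ≡ 25/5 mod 47. 5⁻¹ ≡ 19 (mod 47) since 5·19 = 95 ≡ 1, so λ ≡ 5.
  x = λ² - 38 - 43 = 25 - 81 ≡ 38; y = λ·(38 - 38) - 45 ≡ 2. → (38, 2)
6G: (38, 2) + (43, 23). λ = (23 - 2)/(43 - 38) ≡ 21/5 mod 47. 5⁻¹ ≡ 19 (mod 47), so λ ≡ 23.
  x = λ² - 38 - 43 = 529 - 81 ≡ 25; y = λ·(38 - 25) - 2 ≡ 15. → (25, 15)
7G: (25, 15) + (43, 23). λ = (23 - 15)/(43 - 25) ≡ 8/18 mod 47. 18⁻¹ ≡ 34 (mod 47), so λ ≡ 37.
  x = λ² - 25 - 43 = 1369 - 68 ≡ 32; y = λ·(25 - 32) - 15 ≡ 8. → (32, 8)
8G: (32, 8) + (43, 23). λ = (23 - 8)/(43 - 32) ≡ 15/11 mod 47. 11⁻¹ ≡ 30 (mod 47) since 11·30 = 330 ≡ 1, so λ ≡ 27.
  x = λ² - 32 - 43 = 729 - 75 ≡ 43; y = λ·(32 - 43) - 8 ≡ 24. → (43, 24)
9G: (43, 24) + (43, 23): same x and y₁ ≡ -y₂, so the sum is ∞.
10G: ∞ + (43, 23) = (43, 23) (identity).
11G: tangent at (43, 23): λ = (3·43² + 19)/(2·23) ≡ 20/46. 46⁻¹ ≡ 46 (mod 47), so λ ≡ 20·46 ≡ 27.
  x = λ² - 43 - 43 = 729 - 86 ≡ 32; y = λ·(43 - 32) - 23 ≡ 39. → (32, 39)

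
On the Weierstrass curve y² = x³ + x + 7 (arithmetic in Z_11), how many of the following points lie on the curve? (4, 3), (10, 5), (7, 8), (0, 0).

1

(4, 3): 3² ≡ 9, rhs ≡ 9 → on.
(10, 5): 5² ≡ 3, rhs ≡ 5 → off.
(7, 8): 8² ≡ 9, rhs ≡ 5 → off.
(0, 0): 0² ≡ 0, rhs ≡ 7 → off.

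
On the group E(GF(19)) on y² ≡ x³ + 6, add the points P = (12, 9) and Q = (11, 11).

(0, 5)

(12, 9) + (11, 11). λ = (11 - 9)/(11 - 12) ≡ 2/18 mod 19. 18⁻¹ ≡ 18 (mod 19) since 18·18 = 324 ≡ 1, so λ ≡ 17.
  x = λ² - 12 - 11 = 289 - 23 ≡ 0; y = λ·(12 - 0) - 9 ≡ 5. → (0, 5)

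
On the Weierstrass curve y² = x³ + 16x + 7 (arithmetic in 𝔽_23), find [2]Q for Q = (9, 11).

tangent at (9, 11): λ = (3·9² + 16)/(2·11) ≡ 6/22. 22⁻¹ ≡ 22 (mod 23), so λ ≡ 6·22 ≡ 17.
  x = λ² - 9 - 9 = 289 - 18 ≡ 18; y = λ·(9 - 18) - 11 ≡ 20. → (18, 20)

(18, 20)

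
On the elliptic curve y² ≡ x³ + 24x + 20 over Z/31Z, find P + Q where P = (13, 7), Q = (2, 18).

(17, 28)

(13, 7) + (2, 18). λ = (18 - 7)/(2 - 13) ≡ 11/20 mod 31. 20⁻¹ ≡ 14 (mod 31), so λ ≡ 30.
  x = λ² - 13 - 2 = 900 - 15 ≡ 17; y = λ·(13 - 17) - 7 ≡ 28. → (17, 28)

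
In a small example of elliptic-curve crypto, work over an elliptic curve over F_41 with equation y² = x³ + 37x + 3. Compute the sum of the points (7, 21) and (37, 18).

(13, 37)

(7, 21) + (37, 18). λ = (18 - 21)/(37 - 7) ≡ 38/30 mod 41. 30⁻¹ ≡ 26 (mod 41), so λ ≡ 4.
  x = λ² - 7 - 37 = 16 - 44 ≡ 13; y = λ·(7 - 13) - 21 ≡ 37. → (13, 37)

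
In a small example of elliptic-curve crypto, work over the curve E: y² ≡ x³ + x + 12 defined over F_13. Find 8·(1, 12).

Write G = (1, 12).
Repeated addition: build up to 8G.
2G: tangent at (1, 12): λ = (3·1² + 1)/(2·12) ≡ 4/11. 11⁻¹ ≡ 6 (mod 13) since 11·6 = 66 ≡ 1, so λ ≡ 4·6 ≡ 11.
  x = λ² - 1 - 1 = 121 - 2 ≡ 2; y = λ·(1 - 2) - 12 ≡ 3. → (2, 3)
3G: (2, 3) + (1, 12). λ = (12 - 3)/(1 - 2) ≡ 9/12 mod 13. 12⁻¹ ≡ 12 (mod 13) since 12·12 = 144 ≡ 1, so λ ≡ 4.
  x = λ² - 2 - 1 = 16 - 3 ≡ 0; y = λ·(2 - 0) - 3 ≡ 5. → (0, 5)
4G: (0, 5) + (1, 12). λ = (12 - 5)/(1 - 0) ≡ 7/1 mod 13. 1⁻¹ ≡ 1 (mod 13), so λ ≡ 7.
  x = λ² - 0 - 1 = 49 - 1 ≡ 9; y = λ·(0 - 9) - 5 ≡ 10. → (9, 10)
5G: (9, 10) + (1, 12). λ = (12 - 10)/(1 - 9) ≡ 2/5 mod 13. 5⁻¹ ≡ 8 (mod 13), so λ ≡ 3.
  x = λ² - 9 - 1 = 9 - 10 ≡ 12; y = λ·(9 - 12) - 10 ≡ 7. → (12, 7)
6G: (12, 7) + (1, 12). λ = (12 - 7)/(1 - 12) ≡ 5/2 mod 13. 2⁻¹ ≡ 7 (mod 13) since 2·7 = 14 ≡ 1, so λ ≡ 9.
  x = λ² - 12 - 1 = 81 - 13 ≡ 3; y = λ·(12 - 3) - 7 ≡ 9. → (3, 9)
7G: (3, 9) + (1, 12). λ = (12 - 9)/(1 - 3) ≡ 3/11 mod 13. 11⁻¹ ≡ 6 (mod 13), so λ ≡ 5.
  x = λ² - 3 - 1 = 25 - 4 ≡ 8; y = λ·(3 - 8) - 9 ≡ 5. → (8, 5)
8G: (8, 5) + (1, 12). λ = (12 - 5)/(1 - 8) ≡ 7/6 mod 13. 6⁻¹ ≡ 11 (mod 13) since 6·11 = 66 ≡ 1, so λ ≡ 12.
  x = λ² - 8 - 1 = 144 - 9 ≡ 5; y = λ·(8 - 5) - 5 ≡ 5. → (5, 5)

(5, 5)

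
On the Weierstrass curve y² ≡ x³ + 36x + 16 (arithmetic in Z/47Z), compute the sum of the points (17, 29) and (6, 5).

(14, 16)

(17, 29) + (6, 5). λ = (5 - 29)/(6 - 17) ≡ 23/36 mod 47. 36⁻¹ ≡ 17 (mod 47), so λ ≡ 15.
  x = λ² - 17 - 6 = 225 - 23 ≡ 14; y = λ·(17 - 14) - 29 ≡ 16. → (14, 16)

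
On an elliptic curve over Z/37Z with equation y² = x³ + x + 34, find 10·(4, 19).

(0, 16)

Write G = (4, 19).
Double-and-add on 10 = (1010)₂. Start with G = (4, 19) for the leading 1-bit.
double: tangent at (4, 19): λ = (3·4² + 1)/(2·19) ≡ 12/1. 1⁻¹ ≡ 1 (mod 37), so λ ≡ 12·1 ≡ 12.
  x = λ² - 4 - 4 = 144 - 8 ≡ 25; y = λ·(4 - 25) - 19 ≡ 25. → (25, 25)
double: tangent at (25, 25): λ = (3·25² + 1)/(2·25) ≡ 26/13. 13⁻¹ ≡ 20 (mod 37), so λ ≡ 26·20 ≡ 2.
  x = λ² - 25 - 25 = 4 - 50 ≡ 28; y = λ·(25 - 28) - 25 ≡ 6. → (28, 6)
add G: (28, 6) + (4, 19). λ = (19 - 6)/(4 - 28) ≡ 13/13 mod 37. 13⁻¹ ≡ 20 (mod 37), so λ ≡ 1.
  x = λ² - 28 - 4 = 1 - 32 ≡ 6; y = λ·(28 - 6) - 6 ≡ 16. → (6, 16)
double: tangent at (6, 16): λ = (3·6² + 1)/(2·16) ≡ 35/32. 32⁻¹ ≡ 22 (mod 37) since 32·22 = 704 ≡ 1, so λ ≡ 35·22 ≡ 30.
  x = λ² - 6 - 6 = 900 - 12 ≡ 0; y = λ·(6 - 0) - 16 ≡ 16. → (0, 16)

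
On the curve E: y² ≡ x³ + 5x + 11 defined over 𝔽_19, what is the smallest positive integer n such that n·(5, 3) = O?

2P: tangent at (5, 3): λ = (3·5² + 5)/(2·3) ≡ 4/6. 6⁻¹ ≡ 16 (mod 19) since 6·16 = 96 ≡ 1, so λ ≡ 4·16 ≡ 7.
  x = λ² - 5 - 5 = 49 - 10 ≡ 1; y = λ·(5 - 1) - 3 ≡ 6. → (1, 6)
3P: (1, 6) + (5, 3). λ = (3 - 6)/(5 - 1) ≡ 16/4 mod 19. 4⁻¹ ≡ 5 (mod 19) since 4·5 = 20 ≡ 1, so λ ≡ 4.
  x = λ² - 1 - 5 = 16 - 6 ≡ 10; y = λ·(1 - 10) - 6 ≡ 15. → (10, 15)
4P: (10, 15) + (5, 3). λ = (3 - 15)/(5 - 10) ≡ 7/14 mod 19. 14⁻¹ ≡ 15 (mod 19) since 14·15 = 210 ≡ 1, so λ ≡ 10.
  x = λ² - 10 - 5 = 100 - 15 ≡ 9; y = λ·(10 - 9) - 15 ≡ 14. → (9, 14)
5P: (9, 14) + (5, 3). λ = (3 - 14)/(5 - 9) ≡ 8/15 mod 19. 15⁻¹ ≡ 14 (mod 19), so λ ≡ 17.
  x = λ² - 9 - 5 = 289 - 14 ≡ 9; y = λ·(9 - 9) - 14 ≡ 5. → (9, 5)
6P: (9, 5) + (5, 3). λ = (3 - 5)/(5 - 9) ≡ 17/15 mod 19. 15⁻¹ ≡ 14 (mod 19), so λ ≡ 10.
  x = λ² - 9 - 5 = 100 - 14 ≡ 10; y = λ·(9 - 10) - 5 ≡ 4. → (10, 4)
7P: (10, 4) + (5, 3). λ = (3 - 4)/(5 - 10) ≡ 18/14 mod 19. 14⁻¹ ≡ 15 (mod 19), so λ ≡ 4.
  x = λ² - 10 - 5 = 16 - 15 ≡ 1; y = λ·(10 - 1) - 4 ≡ 13. → (1, 13)
8P: (1, 13) + (5, 3). λ = (3 - 13)/(5 - 1) ≡ 9/4 mod 19. 4⁻¹ ≡ 5 (mod 19) since 4·5 = 20 ≡ 1, so λ ≡ 7.
  x = λ² - 1 - 5 = 49 - 6 ≡ 5; y = λ·(1 - 5) - 13 ≡ 16. → (5, 16)
9P: (5, 16) + (5, 3): same x and y₁ ≡ -y₂, so the sum is O.
9P = O, so the order is 9.

9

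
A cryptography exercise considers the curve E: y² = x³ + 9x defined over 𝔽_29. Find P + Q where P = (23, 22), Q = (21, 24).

(15, 28)

(23, 22) + (21, 24). λ = (24 - 22)/(21 - 23) ≡ 2/27 mod 29. 27⁻¹ ≡ 14 (mod 29), so λ ≡ 28.
  x = λ² - 23 - 21 = 784 - 44 ≡ 15; y = λ·(23 - 15) - 22 ≡ 28. → (15, 28)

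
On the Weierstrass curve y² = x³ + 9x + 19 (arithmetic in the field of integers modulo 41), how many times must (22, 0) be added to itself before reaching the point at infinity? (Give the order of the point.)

2P: (22, 0) + (22, 0): same x and y₁ ≡ -y₂, so the sum is the point at infinity.
2P = the point at infinity, so the order is 2.

2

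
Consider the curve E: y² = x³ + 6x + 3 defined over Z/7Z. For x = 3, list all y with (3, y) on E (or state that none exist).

x³ + 6x + 3 = 48 ≡ 6 (mod 7).
6 is a non-residue mod 7; no y exists.

none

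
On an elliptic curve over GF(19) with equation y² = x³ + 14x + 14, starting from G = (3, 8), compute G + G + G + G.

Double-and-add on 4 = (100)₂. Start with G = (3, 8) for the leading 1-bit.
double: tangent at (3, 8): λ = (3·3² + 14)/(2·8) ≡ 3/16. 16⁻¹ ≡ 6 (mod 19) since 16·6 = 96 ≡ 1, so λ ≡ 3·6 ≡ 18.
  x = λ² - 3 - 3 = 324 - 6 ≡ 14; y = λ·(3 - 14) - 8 ≡ 3. → (14, 3)
double: tangent at (14, 3): λ = (3·14² + 14)/(2·3) ≡ 13/6. 6⁻¹ ≡ 16 (mod 19) since 6·16 = 96 ≡ 1, so λ ≡ 13·16 ≡ 18.
  x = λ² - 14 - 14 = 324 - 28 ≡ 11; y = λ·(14 - 11) - 3 ≡ 13. → (11, 13)

(11, 13)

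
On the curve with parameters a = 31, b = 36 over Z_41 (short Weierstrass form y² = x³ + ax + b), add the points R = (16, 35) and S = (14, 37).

(16, 35) + (14, 37). λ = (37 - 35)/(14 - 16) ≡ 2/39 mod 41. 39⁻¹ ≡ 20 (mod 41), so λ ≡ 40.
  x = λ² - 16 - 14 = 1600 - 30 ≡ 12; y = λ·(16 - 12) - 35 ≡ 2. → (12, 2)

(12, 2)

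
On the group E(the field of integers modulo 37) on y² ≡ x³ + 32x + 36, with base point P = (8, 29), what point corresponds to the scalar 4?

Repeated addition: build up to 4P.
2P: tangent at (8, 29): λ = (3·8² + 32)/(2·29) ≡ 2/21. 21⁻¹ ≡ 30 (mod 37), so λ ≡ 2·30 ≡ 23.
  x = λ² - 8 - 8 = 529 - 16 ≡ 32; y = λ·(8 - 32) - 29 ≡ 11. → (32, 11)
3P: (32, 11) + (8, 29). λ = (29 - 11)/(8 - 32) ≡ 18/13 mod 37. 13⁻¹ ≡ 20 (mod 37) since 13·20 = 260 ≡ 1, so λ ≡ 27.
  x = λ² - 32 - 8 = 729 - 40 ≡ 23; y = λ·(32 - 23) - 11 ≡ 10. → (23, 10)
4P: (23, 10) + (8, 29). λ = (29 - 10)/(8 - 23) ≡ 19/22 mod 37. 22⁻¹ ≡ 32 (mod 37), so λ ≡ 16.
  x = λ² - 23 - 8 = 256 - 31 ≡ 3; y = λ·(23 - 3) - 10 ≡ 14. → (3, 14)

(3, 14)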